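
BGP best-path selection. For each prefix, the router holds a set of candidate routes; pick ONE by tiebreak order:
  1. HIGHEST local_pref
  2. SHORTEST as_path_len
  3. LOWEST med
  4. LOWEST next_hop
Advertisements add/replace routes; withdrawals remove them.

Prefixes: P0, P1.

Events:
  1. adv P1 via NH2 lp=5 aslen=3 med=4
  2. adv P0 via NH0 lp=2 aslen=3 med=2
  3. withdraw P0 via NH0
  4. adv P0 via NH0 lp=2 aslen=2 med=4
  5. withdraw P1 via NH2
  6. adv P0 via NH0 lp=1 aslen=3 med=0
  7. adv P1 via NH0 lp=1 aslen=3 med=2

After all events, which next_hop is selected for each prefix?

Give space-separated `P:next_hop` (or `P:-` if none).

Op 1: best P0=- P1=NH2
Op 2: best P0=NH0 P1=NH2
Op 3: best P0=- P1=NH2
Op 4: best P0=NH0 P1=NH2
Op 5: best P0=NH0 P1=-
Op 6: best P0=NH0 P1=-
Op 7: best P0=NH0 P1=NH0

Answer: P0:NH0 P1:NH0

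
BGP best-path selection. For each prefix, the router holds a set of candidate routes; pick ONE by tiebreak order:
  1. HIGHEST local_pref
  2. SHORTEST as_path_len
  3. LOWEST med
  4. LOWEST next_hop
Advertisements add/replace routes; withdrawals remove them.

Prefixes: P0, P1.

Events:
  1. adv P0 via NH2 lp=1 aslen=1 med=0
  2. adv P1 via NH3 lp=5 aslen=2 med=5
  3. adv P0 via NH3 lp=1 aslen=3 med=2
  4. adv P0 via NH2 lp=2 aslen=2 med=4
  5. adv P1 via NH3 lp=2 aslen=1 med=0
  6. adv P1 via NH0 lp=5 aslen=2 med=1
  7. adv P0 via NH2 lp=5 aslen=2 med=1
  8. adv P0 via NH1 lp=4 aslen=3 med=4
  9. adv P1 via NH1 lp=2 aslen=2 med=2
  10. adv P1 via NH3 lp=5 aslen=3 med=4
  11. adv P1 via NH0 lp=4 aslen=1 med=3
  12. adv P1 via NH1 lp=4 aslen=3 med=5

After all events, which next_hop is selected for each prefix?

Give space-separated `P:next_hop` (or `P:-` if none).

Answer: P0:NH2 P1:NH3

Derivation:
Op 1: best P0=NH2 P1=-
Op 2: best P0=NH2 P1=NH3
Op 3: best P0=NH2 P1=NH3
Op 4: best P0=NH2 P1=NH3
Op 5: best P0=NH2 P1=NH3
Op 6: best P0=NH2 P1=NH0
Op 7: best P0=NH2 P1=NH0
Op 8: best P0=NH2 P1=NH0
Op 9: best P0=NH2 P1=NH0
Op 10: best P0=NH2 P1=NH0
Op 11: best P0=NH2 P1=NH3
Op 12: best P0=NH2 P1=NH3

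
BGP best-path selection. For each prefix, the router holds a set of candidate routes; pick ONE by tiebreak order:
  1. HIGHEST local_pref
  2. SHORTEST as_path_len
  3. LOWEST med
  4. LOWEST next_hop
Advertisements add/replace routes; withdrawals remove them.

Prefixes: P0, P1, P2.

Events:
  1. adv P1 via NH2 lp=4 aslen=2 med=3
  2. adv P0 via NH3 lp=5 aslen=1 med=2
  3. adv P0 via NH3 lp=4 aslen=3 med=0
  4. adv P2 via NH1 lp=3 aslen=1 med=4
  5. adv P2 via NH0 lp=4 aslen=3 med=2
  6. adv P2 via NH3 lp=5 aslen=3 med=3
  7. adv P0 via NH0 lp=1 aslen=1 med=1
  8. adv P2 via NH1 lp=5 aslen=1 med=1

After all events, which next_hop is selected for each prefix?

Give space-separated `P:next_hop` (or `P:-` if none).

Op 1: best P0=- P1=NH2 P2=-
Op 2: best P0=NH3 P1=NH2 P2=-
Op 3: best P0=NH3 P1=NH2 P2=-
Op 4: best P0=NH3 P1=NH2 P2=NH1
Op 5: best P0=NH3 P1=NH2 P2=NH0
Op 6: best P0=NH3 P1=NH2 P2=NH3
Op 7: best P0=NH3 P1=NH2 P2=NH3
Op 8: best P0=NH3 P1=NH2 P2=NH1

Answer: P0:NH3 P1:NH2 P2:NH1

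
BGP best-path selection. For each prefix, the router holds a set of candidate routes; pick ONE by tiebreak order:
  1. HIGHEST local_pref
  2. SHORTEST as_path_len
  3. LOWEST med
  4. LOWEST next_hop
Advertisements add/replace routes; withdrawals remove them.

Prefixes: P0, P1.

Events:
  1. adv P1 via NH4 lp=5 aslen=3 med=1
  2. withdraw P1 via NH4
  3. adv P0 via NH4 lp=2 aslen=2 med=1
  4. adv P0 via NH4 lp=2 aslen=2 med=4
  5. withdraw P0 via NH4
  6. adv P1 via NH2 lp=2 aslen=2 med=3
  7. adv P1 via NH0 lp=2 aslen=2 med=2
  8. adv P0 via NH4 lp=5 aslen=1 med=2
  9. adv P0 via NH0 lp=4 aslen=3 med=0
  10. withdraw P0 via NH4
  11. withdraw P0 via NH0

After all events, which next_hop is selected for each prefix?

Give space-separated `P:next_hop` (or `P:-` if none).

Op 1: best P0=- P1=NH4
Op 2: best P0=- P1=-
Op 3: best P0=NH4 P1=-
Op 4: best P0=NH4 P1=-
Op 5: best P0=- P1=-
Op 6: best P0=- P1=NH2
Op 7: best P0=- P1=NH0
Op 8: best P0=NH4 P1=NH0
Op 9: best P0=NH4 P1=NH0
Op 10: best P0=NH0 P1=NH0
Op 11: best P0=- P1=NH0

Answer: P0:- P1:NH0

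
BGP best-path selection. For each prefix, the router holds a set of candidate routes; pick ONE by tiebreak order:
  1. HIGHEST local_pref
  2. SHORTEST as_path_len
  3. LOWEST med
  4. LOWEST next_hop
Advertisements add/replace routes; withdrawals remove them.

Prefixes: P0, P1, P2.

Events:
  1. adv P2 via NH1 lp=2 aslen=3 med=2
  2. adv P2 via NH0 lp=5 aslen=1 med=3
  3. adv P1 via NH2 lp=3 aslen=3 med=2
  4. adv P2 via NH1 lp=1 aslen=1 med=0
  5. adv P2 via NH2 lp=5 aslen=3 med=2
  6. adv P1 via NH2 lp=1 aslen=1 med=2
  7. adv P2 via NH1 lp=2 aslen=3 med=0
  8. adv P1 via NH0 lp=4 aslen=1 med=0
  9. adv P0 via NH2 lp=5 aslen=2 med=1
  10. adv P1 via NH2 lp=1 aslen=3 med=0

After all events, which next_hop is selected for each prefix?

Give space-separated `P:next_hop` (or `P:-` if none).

Answer: P0:NH2 P1:NH0 P2:NH0

Derivation:
Op 1: best P0=- P1=- P2=NH1
Op 2: best P0=- P1=- P2=NH0
Op 3: best P0=- P1=NH2 P2=NH0
Op 4: best P0=- P1=NH2 P2=NH0
Op 5: best P0=- P1=NH2 P2=NH0
Op 6: best P0=- P1=NH2 P2=NH0
Op 7: best P0=- P1=NH2 P2=NH0
Op 8: best P0=- P1=NH0 P2=NH0
Op 9: best P0=NH2 P1=NH0 P2=NH0
Op 10: best P0=NH2 P1=NH0 P2=NH0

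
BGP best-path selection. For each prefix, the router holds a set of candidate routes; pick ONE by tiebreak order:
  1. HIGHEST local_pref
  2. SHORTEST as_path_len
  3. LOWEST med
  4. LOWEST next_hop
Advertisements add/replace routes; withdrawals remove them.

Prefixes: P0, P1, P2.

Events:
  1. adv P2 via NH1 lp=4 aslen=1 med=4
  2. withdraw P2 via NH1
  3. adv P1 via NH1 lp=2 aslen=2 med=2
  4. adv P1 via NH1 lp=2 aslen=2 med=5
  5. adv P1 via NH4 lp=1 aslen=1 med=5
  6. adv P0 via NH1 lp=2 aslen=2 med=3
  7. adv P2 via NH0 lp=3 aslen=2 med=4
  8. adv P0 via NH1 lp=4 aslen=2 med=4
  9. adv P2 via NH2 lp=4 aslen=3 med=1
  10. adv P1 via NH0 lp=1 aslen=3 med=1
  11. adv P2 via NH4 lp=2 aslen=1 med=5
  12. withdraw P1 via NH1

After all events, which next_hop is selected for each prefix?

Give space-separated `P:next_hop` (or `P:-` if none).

Answer: P0:NH1 P1:NH4 P2:NH2

Derivation:
Op 1: best P0=- P1=- P2=NH1
Op 2: best P0=- P1=- P2=-
Op 3: best P0=- P1=NH1 P2=-
Op 4: best P0=- P1=NH1 P2=-
Op 5: best P0=- P1=NH1 P2=-
Op 6: best P0=NH1 P1=NH1 P2=-
Op 7: best P0=NH1 P1=NH1 P2=NH0
Op 8: best P0=NH1 P1=NH1 P2=NH0
Op 9: best P0=NH1 P1=NH1 P2=NH2
Op 10: best P0=NH1 P1=NH1 P2=NH2
Op 11: best P0=NH1 P1=NH1 P2=NH2
Op 12: best P0=NH1 P1=NH4 P2=NH2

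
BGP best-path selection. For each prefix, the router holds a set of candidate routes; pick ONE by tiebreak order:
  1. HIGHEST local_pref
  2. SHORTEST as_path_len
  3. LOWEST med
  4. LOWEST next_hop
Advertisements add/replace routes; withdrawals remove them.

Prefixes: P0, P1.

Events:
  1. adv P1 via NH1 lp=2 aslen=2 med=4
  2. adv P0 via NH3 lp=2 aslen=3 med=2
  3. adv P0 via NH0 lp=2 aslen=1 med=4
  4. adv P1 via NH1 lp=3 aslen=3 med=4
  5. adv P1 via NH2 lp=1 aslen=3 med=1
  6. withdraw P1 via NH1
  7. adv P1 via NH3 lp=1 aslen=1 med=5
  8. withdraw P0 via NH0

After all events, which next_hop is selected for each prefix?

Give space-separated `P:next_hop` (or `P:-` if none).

Answer: P0:NH3 P1:NH3

Derivation:
Op 1: best P0=- P1=NH1
Op 2: best P0=NH3 P1=NH1
Op 3: best P0=NH0 P1=NH1
Op 4: best P0=NH0 P1=NH1
Op 5: best P0=NH0 P1=NH1
Op 6: best P0=NH0 P1=NH2
Op 7: best P0=NH0 P1=NH3
Op 8: best P0=NH3 P1=NH3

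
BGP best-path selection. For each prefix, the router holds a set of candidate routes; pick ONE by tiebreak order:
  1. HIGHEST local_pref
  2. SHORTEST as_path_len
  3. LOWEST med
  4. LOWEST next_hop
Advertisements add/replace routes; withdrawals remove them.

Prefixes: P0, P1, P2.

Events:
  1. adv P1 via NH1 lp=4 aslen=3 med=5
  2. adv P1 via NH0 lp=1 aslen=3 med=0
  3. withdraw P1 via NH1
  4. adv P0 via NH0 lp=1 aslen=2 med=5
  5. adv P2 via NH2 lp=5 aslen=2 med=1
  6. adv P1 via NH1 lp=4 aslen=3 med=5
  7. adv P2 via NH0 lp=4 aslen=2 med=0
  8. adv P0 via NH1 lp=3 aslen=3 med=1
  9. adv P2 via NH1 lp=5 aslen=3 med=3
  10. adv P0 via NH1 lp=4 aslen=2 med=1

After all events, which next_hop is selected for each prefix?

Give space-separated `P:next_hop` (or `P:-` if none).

Answer: P0:NH1 P1:NH1 P2:NH2

Derivation:
Op 1: best P0=- P1=NH1 P2=-
Op 2: best P0=- P1=NH1 P2=-
Op 3: best P0=- P1=NH0 P2=-
Op 4: best P0=NH0 P1=NH0 P2=-
Op 5: best P0=NH0 P1=NH0 P2=NH2
Op 6: best P0=NH0 P1=NH1 P2=NH2
Op 7: best P0=NH0 P1=NH1 P2=NH2
Op 8: best P0=NH1 P1=NH1 P2=NH2
Op 9: best P0=NH1 P1=NH1 P2=NH2
Op 10: best P0=NH1 P1=NH1 P2=NH2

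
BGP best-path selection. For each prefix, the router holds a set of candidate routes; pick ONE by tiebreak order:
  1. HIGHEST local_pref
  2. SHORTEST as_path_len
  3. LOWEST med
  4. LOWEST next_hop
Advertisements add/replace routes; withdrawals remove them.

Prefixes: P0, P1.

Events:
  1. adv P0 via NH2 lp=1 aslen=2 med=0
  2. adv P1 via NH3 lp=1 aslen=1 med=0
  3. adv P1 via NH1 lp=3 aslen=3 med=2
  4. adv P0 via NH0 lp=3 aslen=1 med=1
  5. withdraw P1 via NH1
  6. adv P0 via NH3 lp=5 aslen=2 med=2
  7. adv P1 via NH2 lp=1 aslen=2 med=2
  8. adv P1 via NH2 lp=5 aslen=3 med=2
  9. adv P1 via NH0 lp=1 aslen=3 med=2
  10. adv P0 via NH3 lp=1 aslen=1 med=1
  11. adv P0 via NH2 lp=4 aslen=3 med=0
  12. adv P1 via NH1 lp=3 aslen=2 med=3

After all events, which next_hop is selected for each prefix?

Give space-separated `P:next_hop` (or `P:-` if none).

Op 1: best P0=NH2 P1=-
Op 2: best P0=NH2 P1=NH3
Op 3: best P0=NH2 P1=NH1
Op 4: best P0=NH0 P1=NH1
Op 5: best P0=NH0 P1=NH3
Op 6: best P0=NH3 P1=NH3
Op 7: best P0=NH3 P1=NH3
Op 8: best P0=NH3 P1=NH2
Op 9: best P0=NH3 P1=NH2
Op 10: best P0=NH0 P1=NH2
Op 11: best P0=NH2 P1=NH2
Op 12: best P0=NH2 P1=NH2

Answer: P0:NH2 P1:NH2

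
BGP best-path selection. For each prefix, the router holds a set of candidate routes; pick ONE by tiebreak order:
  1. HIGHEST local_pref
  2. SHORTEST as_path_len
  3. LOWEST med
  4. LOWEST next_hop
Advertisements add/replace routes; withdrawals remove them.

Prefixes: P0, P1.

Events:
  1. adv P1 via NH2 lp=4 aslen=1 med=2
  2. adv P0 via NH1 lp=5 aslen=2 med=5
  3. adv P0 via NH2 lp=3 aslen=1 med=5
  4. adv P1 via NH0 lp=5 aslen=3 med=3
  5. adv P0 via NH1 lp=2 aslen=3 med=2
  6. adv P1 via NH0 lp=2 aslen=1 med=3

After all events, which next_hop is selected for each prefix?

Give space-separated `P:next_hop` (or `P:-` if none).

Answer: P0:NH2 P1:NH2

Derivation:
Op 1: best P0=- P1=NH2
Op 2: best P0=NH1 P1=NH2
Op 3: best P0=NH1 P1=NH2
Op 4: best P0=NH1 P1=NH0
Op 5: best P0=NH2 P1=NH0
Op 6: best P0=NH2 P1=NH2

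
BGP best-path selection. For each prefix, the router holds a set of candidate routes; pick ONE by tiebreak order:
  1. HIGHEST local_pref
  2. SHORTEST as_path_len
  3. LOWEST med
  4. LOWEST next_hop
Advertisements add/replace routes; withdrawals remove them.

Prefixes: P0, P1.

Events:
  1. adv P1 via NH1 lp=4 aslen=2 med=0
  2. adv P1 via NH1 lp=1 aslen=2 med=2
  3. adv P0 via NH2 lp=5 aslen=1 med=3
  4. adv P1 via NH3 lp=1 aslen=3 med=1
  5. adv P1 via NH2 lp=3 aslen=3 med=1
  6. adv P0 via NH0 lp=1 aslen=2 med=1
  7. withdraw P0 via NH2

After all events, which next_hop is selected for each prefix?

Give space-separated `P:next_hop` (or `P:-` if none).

Op 1: best P0=- P1=NH1
Op 2: best P0=- P1=NH1
Op 3: best P0=NH2 P1=NH1
Op 4: best P0=NH2 P1=NH1
Op 5: best P0=NH2 P1=NH2
Op 6: best P0=NH2 P1=NH2
Op 7: best P0=NH0 P1=NH2

Answer: P0:NH0 P1:NH2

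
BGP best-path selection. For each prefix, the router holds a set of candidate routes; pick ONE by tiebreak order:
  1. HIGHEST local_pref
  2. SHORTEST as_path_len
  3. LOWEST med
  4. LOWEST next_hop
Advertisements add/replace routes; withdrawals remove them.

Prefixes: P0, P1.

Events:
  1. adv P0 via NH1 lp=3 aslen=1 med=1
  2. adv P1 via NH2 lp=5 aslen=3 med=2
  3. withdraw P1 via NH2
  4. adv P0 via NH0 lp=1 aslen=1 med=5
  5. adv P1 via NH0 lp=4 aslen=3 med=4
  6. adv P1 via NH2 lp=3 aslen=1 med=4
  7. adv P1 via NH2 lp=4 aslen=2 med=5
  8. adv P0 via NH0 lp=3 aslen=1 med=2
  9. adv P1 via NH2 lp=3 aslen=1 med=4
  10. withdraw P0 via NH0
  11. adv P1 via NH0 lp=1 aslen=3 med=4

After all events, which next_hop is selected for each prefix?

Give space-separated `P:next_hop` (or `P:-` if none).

Op 1: best P0=NH1 P1=-
Op 2: best P0=NH1 P1=NH2
Op 3: best P0=NH1 P1=-
Op 4: best P0=NH1 P1=-
Op 5: best P0=NH1 P1=NH0
Op 6: best P0=NH1 P1=NH0
Op 7: best P0=NH1 P1=NH2
Op 8: best P0=NH1 P1=NH2
Op 9: best P0=NH1 P1=NH0
Op 10: best P0=NH1 P1=NH0
Op 11: best P0=NH1 P1=NH2

Answer: P0:NH1 P1:NH2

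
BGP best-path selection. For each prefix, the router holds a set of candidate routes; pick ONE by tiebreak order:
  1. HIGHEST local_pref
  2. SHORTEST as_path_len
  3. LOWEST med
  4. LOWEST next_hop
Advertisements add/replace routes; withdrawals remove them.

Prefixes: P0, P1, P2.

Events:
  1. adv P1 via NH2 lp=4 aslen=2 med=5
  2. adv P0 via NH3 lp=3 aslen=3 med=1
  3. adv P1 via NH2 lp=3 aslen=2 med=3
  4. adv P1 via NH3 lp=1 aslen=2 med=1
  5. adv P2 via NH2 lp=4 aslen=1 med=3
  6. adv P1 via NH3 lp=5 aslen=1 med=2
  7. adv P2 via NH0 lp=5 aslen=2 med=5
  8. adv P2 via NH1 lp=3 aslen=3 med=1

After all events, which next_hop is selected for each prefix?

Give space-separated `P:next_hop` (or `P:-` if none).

Op 1: best P0=- P1=NH2 P2=-
Op 2: best P0=NH3 P1=NH2 P2=-
Op 3: best P0=NH3 P1=NH2 P2=-
Op 4: best P0=NH3 P1=NH2 P2=-
Op 5: best P0=NH3 P1=NH2 P2=NH2
Op 6: best P0=NH3 P1=NH3 P2=NH2
Op 7: best P0=NH3 P1=NH3 P2=NH0
Op 8: best P0=NH3 P1=NH3 P2=NH0

Answer: P0:NH3 P1:NH3 P2:NH0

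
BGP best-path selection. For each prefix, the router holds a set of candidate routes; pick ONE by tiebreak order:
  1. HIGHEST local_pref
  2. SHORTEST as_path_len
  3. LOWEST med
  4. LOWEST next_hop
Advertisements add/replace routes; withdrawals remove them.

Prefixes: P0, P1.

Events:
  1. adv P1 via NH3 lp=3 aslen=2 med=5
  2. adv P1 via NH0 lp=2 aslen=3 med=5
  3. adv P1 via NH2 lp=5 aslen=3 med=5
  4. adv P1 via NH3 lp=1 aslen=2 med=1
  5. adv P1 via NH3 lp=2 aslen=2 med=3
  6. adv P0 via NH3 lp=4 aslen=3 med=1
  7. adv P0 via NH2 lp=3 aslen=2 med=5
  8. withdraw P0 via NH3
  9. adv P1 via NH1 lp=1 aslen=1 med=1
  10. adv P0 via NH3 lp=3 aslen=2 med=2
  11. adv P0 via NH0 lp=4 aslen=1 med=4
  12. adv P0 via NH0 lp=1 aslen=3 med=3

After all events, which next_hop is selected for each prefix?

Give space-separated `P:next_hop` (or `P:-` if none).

Op 1: best P0=- P1=NH3
Op 2: best P0=- P1=NH3
Op 3: best P0=- P1=NH2
Op 4: best P0=- P1=NH2
Op 5: best P0=- P1=NH2
Op 6: best P0=NH3 P1=NH2
Op 7: best P0=NH3 P1=NH2
Op 8: best P0=NH2 P1=NH2
Op 9: best P0=NH2 P1=NH2
Op 10: best P0=NH3 P1=NH2
Op 11: best P0=NH0 P1=NH2
Op 12: best P0=NH3 P1=NH2

Answer: P0:NH3 P1:NH2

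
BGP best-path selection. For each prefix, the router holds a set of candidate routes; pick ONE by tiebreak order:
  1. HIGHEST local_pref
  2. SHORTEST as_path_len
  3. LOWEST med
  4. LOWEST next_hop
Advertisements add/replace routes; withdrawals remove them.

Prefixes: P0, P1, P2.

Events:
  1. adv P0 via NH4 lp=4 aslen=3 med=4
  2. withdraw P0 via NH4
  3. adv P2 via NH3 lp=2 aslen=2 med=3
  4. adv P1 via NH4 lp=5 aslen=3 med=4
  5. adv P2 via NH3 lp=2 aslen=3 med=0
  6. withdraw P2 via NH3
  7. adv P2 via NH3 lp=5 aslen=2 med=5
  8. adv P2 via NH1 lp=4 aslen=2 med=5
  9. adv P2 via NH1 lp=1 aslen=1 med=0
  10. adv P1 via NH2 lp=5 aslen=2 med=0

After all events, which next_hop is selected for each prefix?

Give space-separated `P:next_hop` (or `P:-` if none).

Answer: P0:- P1:NH2 P2:NH3

Derivation:
Op 1: best P0=NH4 P1=- P2=-
Op 2: best P0=- P1=- P2=-
Op 3: best P0=- P1=- P2=NH3
Op 4: best P0=- P1=NH4 P2=NH3
Op 5: best P0=- P1=NH4 P2=NH3
Op 6: best P0=- P1=NH4 P2=-
Op 7: best P0=- P1=NH4 P2=NH3
Op 8: best P0=- P1=NH4 P2=NH3
Op 9: best P0=- P1=NH4 P2=NH3
Op 10: best P0=- P1=NH2 P2=NH3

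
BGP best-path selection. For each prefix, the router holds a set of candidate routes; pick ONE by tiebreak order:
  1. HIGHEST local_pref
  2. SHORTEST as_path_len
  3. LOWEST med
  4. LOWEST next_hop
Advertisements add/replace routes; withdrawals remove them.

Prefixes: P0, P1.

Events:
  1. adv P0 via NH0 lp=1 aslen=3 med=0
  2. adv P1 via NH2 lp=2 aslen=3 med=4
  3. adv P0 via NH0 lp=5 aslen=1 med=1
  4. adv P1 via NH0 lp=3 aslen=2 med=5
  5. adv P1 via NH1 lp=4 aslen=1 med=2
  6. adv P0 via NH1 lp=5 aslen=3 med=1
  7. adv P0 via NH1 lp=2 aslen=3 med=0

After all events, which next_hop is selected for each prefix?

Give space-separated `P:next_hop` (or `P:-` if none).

Op 1: best P0=NH0 P1=-
Op 2: best P0=NH0 P1=NH2
Op 3: best P0=NH0 P1=NH2
Op 4: best P0=NH0 P1=NH0
Op 5: best P0=NH0 P1=NH1
Op 6: best P0=NH0 P1=NH1
Op 7: best P0=NH0 P1=NH1

Answer: P0:NH0 P1:NH1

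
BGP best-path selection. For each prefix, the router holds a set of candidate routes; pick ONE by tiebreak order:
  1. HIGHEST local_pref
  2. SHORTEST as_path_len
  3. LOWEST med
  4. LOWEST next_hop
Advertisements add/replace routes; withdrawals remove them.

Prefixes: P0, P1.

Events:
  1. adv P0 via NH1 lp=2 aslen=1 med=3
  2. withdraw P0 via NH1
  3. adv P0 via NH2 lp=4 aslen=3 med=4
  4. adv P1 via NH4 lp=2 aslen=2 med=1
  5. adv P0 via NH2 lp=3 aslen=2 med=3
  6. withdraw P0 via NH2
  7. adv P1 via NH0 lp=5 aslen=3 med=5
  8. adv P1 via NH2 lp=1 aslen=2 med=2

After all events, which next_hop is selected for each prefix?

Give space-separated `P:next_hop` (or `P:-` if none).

Answer: P0:- P1:NH0

Derivation:
Op 1: best P0=NH1 P1=-
Op 2: best P0=- P1=-
Op 3: best P0=NH2 P1=-
Op 4: best P0=NH2 P1=NH4
Op 5: best P0=NH2 P1=NH4
Op 6: best P0=- P1=NH4
Op 7: best P0=- P1=NH0
Op 8: best P0=- P1=NH0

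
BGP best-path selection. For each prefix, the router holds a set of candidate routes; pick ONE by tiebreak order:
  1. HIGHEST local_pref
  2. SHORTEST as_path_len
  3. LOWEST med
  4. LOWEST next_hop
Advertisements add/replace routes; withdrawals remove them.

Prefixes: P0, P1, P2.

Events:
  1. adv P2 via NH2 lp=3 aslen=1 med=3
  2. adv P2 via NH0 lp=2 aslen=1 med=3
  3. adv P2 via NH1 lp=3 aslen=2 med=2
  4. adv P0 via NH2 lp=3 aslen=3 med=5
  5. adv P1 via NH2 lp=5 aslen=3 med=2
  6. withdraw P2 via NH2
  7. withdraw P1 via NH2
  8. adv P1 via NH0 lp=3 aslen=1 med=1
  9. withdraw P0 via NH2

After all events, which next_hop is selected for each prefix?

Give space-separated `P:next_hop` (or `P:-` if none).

Op 1: best P0=- P1=- P2=NH2
Op 2: best P0=- P1=- P2=NH2
Op 3: best P0=- P1=- P2=NH2
Op 4: best P0=NH2 P1=- P2=NH2
Op 5: best P0=NH2 P1=NH2 P2=NH2
Op 6: best P0=NH2 P1=NH2 P2=NH1
Op 7: best P0=NH2 P1=- P2=NH1
Op 8: best P0=NH2 P1=NH0 P2=NH1
Op 9: best P0=- P1=NH0 P2=NH1

Answer: P0:- P1:NH0 P2:NH1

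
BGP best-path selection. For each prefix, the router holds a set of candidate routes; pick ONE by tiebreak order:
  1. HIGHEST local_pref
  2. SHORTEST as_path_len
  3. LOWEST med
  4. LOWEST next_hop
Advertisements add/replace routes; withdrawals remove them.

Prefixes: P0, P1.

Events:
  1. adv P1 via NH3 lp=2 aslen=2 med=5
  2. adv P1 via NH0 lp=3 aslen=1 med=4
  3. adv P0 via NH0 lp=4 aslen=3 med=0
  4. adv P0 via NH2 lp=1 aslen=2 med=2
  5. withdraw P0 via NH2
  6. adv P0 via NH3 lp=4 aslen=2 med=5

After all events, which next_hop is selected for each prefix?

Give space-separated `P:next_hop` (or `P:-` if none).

Op 1: best P0=- P1=NH3
Op 2: best P0=- P1=NH0
Op 3: best P0=NH0 P1=NH0
Op 4: best P0=NH0 P1=NH0
Op 5: best P0=NH0 P1=NH0
Op 6: best P0=NH3 P1=NH0

Answer: P0:NH3 P1:NH0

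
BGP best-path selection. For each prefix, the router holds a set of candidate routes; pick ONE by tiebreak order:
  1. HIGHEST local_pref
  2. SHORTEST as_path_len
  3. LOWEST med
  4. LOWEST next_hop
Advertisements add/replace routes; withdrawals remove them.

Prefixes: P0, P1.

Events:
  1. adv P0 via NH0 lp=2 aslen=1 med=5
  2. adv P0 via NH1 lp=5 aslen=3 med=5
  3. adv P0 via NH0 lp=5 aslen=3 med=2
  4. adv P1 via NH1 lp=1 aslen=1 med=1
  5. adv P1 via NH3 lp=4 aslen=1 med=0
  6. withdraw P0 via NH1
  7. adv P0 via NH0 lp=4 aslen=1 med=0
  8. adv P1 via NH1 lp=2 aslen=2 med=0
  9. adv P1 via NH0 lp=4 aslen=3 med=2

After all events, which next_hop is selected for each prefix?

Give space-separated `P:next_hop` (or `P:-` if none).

Answer: P0:NH0 P1:NH3

Derivation:
Op 1: best P0=NH0 P1=-
Op 2: best P0=NH1 P1=-
Op 3: best P0=NH0 P1=-
Op 4: best P0=NH0 P1=NH1
Op 5: best P0=NH0 P1=NH3
Op 6: best P0=NH0 P1=NH3
Op 7: best P0=NH0 P1=NH3
Op 8: best P0=NH0 P1=NH3
Op 9: best P0=NH0 P1=NH3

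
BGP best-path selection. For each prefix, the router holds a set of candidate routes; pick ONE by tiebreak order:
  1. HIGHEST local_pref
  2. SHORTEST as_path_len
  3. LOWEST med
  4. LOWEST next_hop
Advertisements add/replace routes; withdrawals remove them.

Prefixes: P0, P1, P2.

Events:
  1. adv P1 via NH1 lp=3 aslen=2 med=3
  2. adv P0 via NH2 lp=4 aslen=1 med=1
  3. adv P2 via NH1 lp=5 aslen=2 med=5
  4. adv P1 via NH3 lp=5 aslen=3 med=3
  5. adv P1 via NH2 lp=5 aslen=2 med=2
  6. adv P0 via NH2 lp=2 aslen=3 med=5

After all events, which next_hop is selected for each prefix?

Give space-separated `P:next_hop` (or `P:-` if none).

Op 1: best P0=- P1=NH1 P2=-
Op 2: best P0=NH2 P1=NH1 P2=-
Op 3: best P0=NH2 P1=NH1 P2=NH1
Op 4: best P0=NH2 P1=NH3 P2=NH1
Op 5: best P0=NH2 P1=NH2 P2=NH1
Op 6: best P0=NH2 P1=NH2 P2=NH1

Answer: P0:NH2 P1:NH2 P2:NH1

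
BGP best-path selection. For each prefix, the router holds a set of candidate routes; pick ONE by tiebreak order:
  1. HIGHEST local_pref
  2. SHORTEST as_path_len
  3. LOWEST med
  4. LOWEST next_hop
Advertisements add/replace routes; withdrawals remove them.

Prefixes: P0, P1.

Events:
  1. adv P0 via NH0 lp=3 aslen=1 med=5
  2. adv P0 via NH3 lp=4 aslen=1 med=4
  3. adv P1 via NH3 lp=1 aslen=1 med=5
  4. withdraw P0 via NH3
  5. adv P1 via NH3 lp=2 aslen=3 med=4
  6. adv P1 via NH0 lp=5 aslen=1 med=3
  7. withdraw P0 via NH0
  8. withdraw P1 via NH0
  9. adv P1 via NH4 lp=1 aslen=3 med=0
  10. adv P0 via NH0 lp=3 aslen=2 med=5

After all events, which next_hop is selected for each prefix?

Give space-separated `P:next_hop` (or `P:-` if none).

Answer: P0:NH0 P1:NH3

Derivation:
Op 1: best P0=NH0 P1=-
Op 2: best P0=NH3 P1=-
Op 3: best P0=NH3 P1=NH3
Op 4: best P0=NH0 P1=NH3
Op 5: best P0=NH0 P1=NH3
Op 6: best P0=NH0 P1=NH0
Op 7: best P0=- P1=NH0
Op 8: best P0=- P1=NH3
Op 9: best P0=- P1=NH3
Op 10: best P0=NH0 P1=NH3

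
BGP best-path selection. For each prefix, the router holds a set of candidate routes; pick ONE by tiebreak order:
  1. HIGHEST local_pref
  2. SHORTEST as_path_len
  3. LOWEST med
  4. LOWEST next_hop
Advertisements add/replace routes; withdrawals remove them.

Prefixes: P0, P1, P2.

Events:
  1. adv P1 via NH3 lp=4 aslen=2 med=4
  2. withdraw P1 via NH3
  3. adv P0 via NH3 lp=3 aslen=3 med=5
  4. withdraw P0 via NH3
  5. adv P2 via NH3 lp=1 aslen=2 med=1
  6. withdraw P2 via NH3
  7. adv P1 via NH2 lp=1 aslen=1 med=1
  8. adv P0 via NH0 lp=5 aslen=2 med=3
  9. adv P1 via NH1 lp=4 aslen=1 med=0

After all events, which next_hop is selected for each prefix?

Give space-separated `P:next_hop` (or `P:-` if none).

Op 1: best P0=- P1=NH3 P2=-
Op 2: best P0=- P1=- P2=-
Op 3: best P0=NH3 P1=- P2=-
Op 4: best P0=- P1=- P2=-
Op 5: best P0=- P1=- P2=NH3
Op 6: best P0=- P1=- P2=-
Op 7: best P0=- P1=NH2 P2=-
Op 8: best P0=NH0 P1=NH2 P2=-
Op 9: best P0=NH0 P1=NH1 P2=-

Answer: P0:NH0 P1:NH1 P2:-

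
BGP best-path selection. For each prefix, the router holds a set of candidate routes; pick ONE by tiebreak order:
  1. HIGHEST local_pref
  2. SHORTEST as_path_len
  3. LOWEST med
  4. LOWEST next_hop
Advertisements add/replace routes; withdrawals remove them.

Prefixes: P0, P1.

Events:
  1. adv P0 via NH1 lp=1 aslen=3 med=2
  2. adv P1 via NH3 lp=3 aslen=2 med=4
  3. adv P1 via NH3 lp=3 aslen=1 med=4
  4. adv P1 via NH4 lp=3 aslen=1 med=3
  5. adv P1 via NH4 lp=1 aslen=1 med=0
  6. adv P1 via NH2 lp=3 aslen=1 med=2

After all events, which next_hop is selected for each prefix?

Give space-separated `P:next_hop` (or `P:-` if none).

Answer: P0:NH1 P1:NH2

Derivation:
Op 1: best P0=NH1 P1=-
Op 2: best P0=NH1 P1=NH3
Op 3: best P0=NH1 P1=NH3
Op 4: best P0=NH1 P1=NH4
Op 5: best P0=NH1 P1=NH3
Op 6: best P0=NH1 P1=NH2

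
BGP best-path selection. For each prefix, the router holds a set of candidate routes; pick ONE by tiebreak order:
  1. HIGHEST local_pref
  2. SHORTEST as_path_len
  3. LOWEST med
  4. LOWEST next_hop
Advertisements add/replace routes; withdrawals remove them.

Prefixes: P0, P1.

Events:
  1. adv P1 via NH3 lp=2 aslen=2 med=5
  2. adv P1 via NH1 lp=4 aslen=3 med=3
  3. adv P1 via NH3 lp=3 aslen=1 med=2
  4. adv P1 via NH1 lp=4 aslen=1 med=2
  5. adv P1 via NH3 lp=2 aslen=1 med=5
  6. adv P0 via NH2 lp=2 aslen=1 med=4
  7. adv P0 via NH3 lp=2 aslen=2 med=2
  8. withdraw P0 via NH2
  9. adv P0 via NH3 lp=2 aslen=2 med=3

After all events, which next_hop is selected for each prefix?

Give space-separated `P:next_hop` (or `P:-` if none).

Answer: P0:NH3 P1:NH1

Derivation:
Op 1: best P0=- P1=NH3
Op 2: best P0=- P1=NH1
Op 3: best P0=- P1=NH1
Op 4: best P0=- P1=NH1
Op 5: best P0=- P1=NH1
Op 6: best P0=NH2 P1=NH1
Op 7: best P0=NH2 P1=NH1
Op 8: best P0=NH3 P1=NH1
Op 9: best P0=NH3 P1=NH1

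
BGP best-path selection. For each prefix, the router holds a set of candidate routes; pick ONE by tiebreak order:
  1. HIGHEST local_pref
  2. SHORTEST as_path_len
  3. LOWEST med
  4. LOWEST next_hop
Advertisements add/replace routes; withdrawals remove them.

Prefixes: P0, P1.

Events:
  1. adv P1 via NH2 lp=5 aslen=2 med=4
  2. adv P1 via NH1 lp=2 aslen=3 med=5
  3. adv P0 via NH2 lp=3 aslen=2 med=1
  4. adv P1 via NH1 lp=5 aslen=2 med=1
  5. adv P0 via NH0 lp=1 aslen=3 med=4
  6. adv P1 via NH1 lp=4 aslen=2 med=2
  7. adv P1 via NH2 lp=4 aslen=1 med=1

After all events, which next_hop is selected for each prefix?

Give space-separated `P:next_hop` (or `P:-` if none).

Op 1: best P0=- P1=NH2
Op 2: best P0=- P1=NH2
Op 3: best P0=NH2 P1=NH2
Op 4: best P0=NH2 P1=NH1
Op 5: best P0=NH2 P1=NH1
Op 6: best P0=NH2 P1=NH2
Op 7: best P0=NH2 P1=NH2

Answer: P0:NH2 P1:NH2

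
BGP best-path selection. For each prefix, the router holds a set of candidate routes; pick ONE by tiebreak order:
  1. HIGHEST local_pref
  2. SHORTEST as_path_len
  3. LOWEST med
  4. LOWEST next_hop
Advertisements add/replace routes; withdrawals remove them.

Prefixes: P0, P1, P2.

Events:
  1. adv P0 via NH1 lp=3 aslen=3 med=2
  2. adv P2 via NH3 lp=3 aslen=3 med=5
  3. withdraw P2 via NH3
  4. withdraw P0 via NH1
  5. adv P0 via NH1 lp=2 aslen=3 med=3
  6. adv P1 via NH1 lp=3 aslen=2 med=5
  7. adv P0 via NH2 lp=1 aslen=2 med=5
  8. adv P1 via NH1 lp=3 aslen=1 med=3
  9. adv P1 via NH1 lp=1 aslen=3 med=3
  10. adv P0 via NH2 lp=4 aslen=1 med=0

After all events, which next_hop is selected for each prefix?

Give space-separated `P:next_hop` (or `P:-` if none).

Op 1: best P0=NH1 P1=- P2=-
Op 2: best P0=NH1 P1=- P2=NH3
Op 3: best P0=NH1 P1=- P2=-
Op 4: best P0=- P1=- P2=-
Op 5: best P0=NH1 P1=- P2=-
Op 6: best P0=NH1 P1=NH1 P2=-
Op 7: best P0=NH1 P1=NH1 P2=-
Op 8: best P0=NH1 P1=NH1 P2=-
Op 9: best P0=NH1 P1=NH1 P2=-
Op 10: best P0=NH2 P1=NH1 P2=-

Answer: P0:NH2 P1:NH1 P2:-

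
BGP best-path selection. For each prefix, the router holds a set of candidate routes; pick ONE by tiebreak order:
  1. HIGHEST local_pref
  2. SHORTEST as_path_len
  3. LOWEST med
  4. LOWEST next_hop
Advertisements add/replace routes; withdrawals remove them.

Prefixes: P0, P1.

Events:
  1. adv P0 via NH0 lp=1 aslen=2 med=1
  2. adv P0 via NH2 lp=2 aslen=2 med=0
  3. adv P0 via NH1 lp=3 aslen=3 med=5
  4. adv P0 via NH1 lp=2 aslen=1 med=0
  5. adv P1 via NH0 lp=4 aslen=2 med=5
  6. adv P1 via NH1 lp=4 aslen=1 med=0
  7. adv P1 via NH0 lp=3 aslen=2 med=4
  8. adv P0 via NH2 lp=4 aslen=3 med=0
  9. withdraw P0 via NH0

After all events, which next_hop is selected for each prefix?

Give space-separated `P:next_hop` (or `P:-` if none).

Op 1: best P0=NH0 P1=-
Op 2: best P0=NH2 P1=-
Op 3: best P0=NH1 P1=-
Op 4: best P0=NH1 P1=-
Op 5: best P0=NH1 P1=NH0
Op 6: best P0=NH1 P1=NH1
Op 7: best P0=NH1 P1=NH1
Op 8: best P0=NH2 P1=NH1
Op 9: best P0=NH2 P1=NH1

Answer: P0:NH2 P1:NH1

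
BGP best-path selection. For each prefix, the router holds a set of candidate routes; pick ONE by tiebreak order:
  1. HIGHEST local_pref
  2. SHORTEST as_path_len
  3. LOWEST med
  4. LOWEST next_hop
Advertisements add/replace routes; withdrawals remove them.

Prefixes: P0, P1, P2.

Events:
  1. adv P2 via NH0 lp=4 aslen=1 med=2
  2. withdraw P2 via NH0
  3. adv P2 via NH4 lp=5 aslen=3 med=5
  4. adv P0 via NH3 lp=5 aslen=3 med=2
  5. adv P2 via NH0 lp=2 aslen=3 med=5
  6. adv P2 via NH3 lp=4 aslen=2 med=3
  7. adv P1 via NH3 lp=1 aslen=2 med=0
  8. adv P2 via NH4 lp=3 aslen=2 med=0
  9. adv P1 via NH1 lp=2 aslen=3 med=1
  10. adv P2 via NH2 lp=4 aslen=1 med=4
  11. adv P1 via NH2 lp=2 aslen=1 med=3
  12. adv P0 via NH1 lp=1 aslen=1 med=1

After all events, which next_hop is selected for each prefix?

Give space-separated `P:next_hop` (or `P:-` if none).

Answer: P0:NH3 P1:NH2 P2:NH2

Derivation:
Op 1: best P0=- P1=- P2=NH0
Op 2: best P0=- P1=- P2=-
Op 3: best P0=- P1=- P2=NH4
Op 4: best P0=NH3 P1=- P2=NH4
Op 5: best P0=NH3 P1=- P2=NH4
Op 6: best P0=NH3 P1=- P2=NH4
Op 7: best P0=NH3 P1=NH3 P2=NH4
Op 8: best P0=NH3 P1=NH3 P2=NH3
Op 9: best P0=NH3 P1=NH1 P2=NH3
Op 10: best P0=NH3 P1=NH1 P2=NH2
Op 11: best P0=NH3 P1=NH2 P2=NH2
Op 12: best P0=NH3 P1=NH2 P2=NH2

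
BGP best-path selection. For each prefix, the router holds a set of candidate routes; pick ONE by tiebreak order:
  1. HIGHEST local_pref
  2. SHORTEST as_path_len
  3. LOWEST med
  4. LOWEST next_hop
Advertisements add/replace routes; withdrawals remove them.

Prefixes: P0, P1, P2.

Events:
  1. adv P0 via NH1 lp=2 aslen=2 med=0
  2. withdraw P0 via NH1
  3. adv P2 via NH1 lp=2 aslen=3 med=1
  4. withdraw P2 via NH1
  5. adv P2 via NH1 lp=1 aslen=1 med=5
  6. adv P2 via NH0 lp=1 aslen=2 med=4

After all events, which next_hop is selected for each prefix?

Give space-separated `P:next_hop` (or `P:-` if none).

Answer: P0:- P1:- P2:NH1

Derivation:
Op 1: best P0=NH1 P1=- P2=-
Op 2: best P0=- P1=- P2=-
Op 3: best P0=- P1=- P2=NH1
Op 4: best P0=- P1=- P2=-
Op 5: best P0=- P1=- P2=NH1
Op 6: best P0=- P1=- P2=NH1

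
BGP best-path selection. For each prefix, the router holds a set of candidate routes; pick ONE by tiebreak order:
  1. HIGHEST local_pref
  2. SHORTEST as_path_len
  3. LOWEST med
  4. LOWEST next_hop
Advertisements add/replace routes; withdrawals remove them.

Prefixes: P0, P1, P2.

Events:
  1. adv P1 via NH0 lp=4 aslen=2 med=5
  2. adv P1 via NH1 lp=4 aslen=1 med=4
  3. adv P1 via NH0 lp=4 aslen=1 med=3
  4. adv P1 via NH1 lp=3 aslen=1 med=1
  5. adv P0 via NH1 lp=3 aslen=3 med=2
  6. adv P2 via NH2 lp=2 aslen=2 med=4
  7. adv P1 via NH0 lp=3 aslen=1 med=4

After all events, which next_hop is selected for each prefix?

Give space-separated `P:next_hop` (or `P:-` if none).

Answer: P0:NH1 P1:NH1 P2:NH2

Derivation:
Op 1: best P0=- P1=NH0 P2=-
Op 2: best P0=- P1=NH1 P2=-
Op 3: best P0=- P1=NH0 P2=-
Op 4: best P0=- P1=NH0 P2=-
Op 5: best P0=NH1 P1=NH0 P2=-
Op 6: best P0=NH1 P1=NH0 P2=NH2
Op 7: best P0=NH1 P1=NH1 P2=NH2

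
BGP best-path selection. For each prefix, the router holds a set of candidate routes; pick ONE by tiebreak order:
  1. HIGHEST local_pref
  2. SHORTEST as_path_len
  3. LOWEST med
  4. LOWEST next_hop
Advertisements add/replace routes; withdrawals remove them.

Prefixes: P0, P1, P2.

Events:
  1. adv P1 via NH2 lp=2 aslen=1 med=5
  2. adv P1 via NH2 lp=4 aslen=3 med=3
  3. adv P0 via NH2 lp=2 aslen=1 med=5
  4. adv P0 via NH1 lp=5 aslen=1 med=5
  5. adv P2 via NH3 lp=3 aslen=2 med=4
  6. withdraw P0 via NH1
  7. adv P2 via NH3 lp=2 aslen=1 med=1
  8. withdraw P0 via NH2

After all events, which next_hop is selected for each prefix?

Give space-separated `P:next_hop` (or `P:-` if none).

Op 1: best P0=- P1=NH2 P2=-
Op 2: best P0=- P1=NH2 P2=-
Op 3: best P0=NH2 P1=NH2 P2=-
Op 4: best P0=NH1 P1=NH2 P2=-
Op 5: best P0=NH1 P1=NH2 P2=NH3
Op 6: best P0=NH2 P1=NH2 P2=NH3
Op 7: best P0=NH2 P1=NH2 P2=NH3
Op 8: best P0=- P1=NH2 P2=NH3

Answer: P0:- P1:NH2 P2:NH3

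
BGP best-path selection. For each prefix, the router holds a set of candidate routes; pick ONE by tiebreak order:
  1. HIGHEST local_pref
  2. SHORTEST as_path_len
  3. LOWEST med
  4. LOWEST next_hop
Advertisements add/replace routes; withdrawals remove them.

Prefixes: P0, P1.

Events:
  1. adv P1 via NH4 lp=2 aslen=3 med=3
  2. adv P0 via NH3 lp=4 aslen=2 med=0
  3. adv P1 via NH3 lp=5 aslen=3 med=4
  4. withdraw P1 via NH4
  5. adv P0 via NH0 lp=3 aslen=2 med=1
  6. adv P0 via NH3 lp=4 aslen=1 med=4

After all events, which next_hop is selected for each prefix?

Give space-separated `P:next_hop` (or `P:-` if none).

Op 1: best P0=- P1=NH4
Op 2: best P0=NH3 P1=NH4
Op 3: best P0=NH3 P1=NH3
Op 4: best P0=NH3 P1=NH3
Op 5: best P0=NH3 P1=NH3
Op 6: best P0=NH3 P1=NH3

Answer: P0:NH3 P1:NH3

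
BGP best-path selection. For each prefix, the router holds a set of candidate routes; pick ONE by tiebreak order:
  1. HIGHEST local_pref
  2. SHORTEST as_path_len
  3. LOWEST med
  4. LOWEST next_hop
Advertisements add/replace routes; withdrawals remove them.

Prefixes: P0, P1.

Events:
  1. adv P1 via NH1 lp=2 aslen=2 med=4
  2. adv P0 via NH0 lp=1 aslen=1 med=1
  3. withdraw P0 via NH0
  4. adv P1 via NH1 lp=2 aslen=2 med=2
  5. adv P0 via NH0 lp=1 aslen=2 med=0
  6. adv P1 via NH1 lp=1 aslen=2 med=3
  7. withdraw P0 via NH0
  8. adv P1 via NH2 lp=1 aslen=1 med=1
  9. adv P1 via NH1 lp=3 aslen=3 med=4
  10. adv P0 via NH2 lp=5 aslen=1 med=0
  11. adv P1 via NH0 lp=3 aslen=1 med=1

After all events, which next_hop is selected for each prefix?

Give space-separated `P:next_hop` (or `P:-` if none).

Op 1: best P0=- P1=NH1
Op 2: best P0=NH0 P1=NH1
Op 3: best P0=- P1=NH1
Op 4: best P0=- P1=NH1
Op 5: best P0=NH0 P1=NH1
Op 6: best P0=NH0 P1=NH1
Op 7: best P0=- P1=NH1
Op 8: best P0=- P1=NH2
Op 9: best P0=- P1=NH1
Op 10: best P0=NH2 P1=NH1
Op 11: best P0=NH2 P1=NH0

Answer: P0:NH2 P1:NH0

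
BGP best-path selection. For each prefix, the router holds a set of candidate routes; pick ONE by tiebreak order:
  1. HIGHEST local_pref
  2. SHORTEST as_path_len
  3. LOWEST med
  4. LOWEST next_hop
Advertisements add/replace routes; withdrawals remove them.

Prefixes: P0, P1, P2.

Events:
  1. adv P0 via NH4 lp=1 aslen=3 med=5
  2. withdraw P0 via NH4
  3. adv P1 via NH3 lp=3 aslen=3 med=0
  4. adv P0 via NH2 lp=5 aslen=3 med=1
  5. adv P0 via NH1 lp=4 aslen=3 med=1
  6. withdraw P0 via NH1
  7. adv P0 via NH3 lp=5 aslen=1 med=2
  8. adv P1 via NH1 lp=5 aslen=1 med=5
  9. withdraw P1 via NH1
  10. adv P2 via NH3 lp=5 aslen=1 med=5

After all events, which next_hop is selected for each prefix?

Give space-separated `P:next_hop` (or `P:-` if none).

Answer: P0:NH3 P1:NH3 P2:NH3

Derivation:
Op 1: best P0=NH4 P1=- P2=-
Op 2: best P0=- P1=- P2=-
Op 3: best P0=- P1=NH3 P2=-
Op 4: best P0=NH2 P1=NH3 P2=-
Op 5: best P0=NH2 P1=NH3 P2=-
Op 6: best P0=NH2 P1=NH3 P2=-
Op 7: best P0=NH3 P1=NH3 P2=-
Op 8: best P0=NH3 P1=NH1 P2=-
Op 9: best P0=NH3 P1=NH3 P2=-
Op 10: best P0=NH3 P1=NH3 P2=NH3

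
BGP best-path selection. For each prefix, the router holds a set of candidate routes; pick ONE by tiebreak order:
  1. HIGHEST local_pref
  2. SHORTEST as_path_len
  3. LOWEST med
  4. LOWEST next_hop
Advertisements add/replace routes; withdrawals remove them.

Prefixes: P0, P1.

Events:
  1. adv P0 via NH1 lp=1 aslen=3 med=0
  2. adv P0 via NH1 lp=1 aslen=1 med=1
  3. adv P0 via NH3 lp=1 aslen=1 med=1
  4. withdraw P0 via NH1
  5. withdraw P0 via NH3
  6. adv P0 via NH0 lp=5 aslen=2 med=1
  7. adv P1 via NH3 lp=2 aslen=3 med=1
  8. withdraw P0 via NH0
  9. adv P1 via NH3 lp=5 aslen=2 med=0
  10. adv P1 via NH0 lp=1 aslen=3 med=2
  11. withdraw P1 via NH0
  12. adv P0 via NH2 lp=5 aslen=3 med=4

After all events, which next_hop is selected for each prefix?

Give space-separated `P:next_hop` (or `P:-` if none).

Op 1: best P0=NH1 P1=-
Op 2: best P0=NH1 P1=-
Op 3: best P0=NH1 P1=-
Op 4: best P0=NH3 P1=-
Op 5: best P0=- P1=-
Op 6: best P0=NH0 P1=-
Op 7: best P0=NH0 P1=NH3
Op 8: best P0=- P1=NH3
Op 9: best P0=- P1=NH3
Op 10: best P0=- P1=NH3
Op 11: best P0=- P1=NH3
Op 12: best P0=NH2 P1=NH3

Answer: P0:NH2 P1:NH3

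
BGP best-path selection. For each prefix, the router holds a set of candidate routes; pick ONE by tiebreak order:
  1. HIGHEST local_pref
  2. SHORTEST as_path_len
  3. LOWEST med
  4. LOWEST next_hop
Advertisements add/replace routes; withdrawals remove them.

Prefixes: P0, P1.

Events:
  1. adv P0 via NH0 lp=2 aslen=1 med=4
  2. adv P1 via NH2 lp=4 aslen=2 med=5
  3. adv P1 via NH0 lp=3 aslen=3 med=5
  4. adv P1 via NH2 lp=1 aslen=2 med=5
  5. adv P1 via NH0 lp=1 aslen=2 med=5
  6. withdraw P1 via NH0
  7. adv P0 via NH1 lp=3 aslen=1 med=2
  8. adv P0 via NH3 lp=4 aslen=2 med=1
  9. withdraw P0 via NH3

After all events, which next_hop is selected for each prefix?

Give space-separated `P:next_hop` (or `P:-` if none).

Op 1: best P0=NH0 P1=-
Op 2: best P0=NH0 P1=NH2
Op 3: best P0=NH0 P1=NH2
Op 4: best P0=NH0 P1=NH0
Op 5: best P0=NH0 P1=NH0
Op 6: best P0=NH0 P1=NH2
Op 7: best P0=NH1 P1=NH2
Op 8: best P0=NH3 P1=NH2
Op 9: best P0=NH1 P1=NH2

Answer: P0:NH1 P1:NH2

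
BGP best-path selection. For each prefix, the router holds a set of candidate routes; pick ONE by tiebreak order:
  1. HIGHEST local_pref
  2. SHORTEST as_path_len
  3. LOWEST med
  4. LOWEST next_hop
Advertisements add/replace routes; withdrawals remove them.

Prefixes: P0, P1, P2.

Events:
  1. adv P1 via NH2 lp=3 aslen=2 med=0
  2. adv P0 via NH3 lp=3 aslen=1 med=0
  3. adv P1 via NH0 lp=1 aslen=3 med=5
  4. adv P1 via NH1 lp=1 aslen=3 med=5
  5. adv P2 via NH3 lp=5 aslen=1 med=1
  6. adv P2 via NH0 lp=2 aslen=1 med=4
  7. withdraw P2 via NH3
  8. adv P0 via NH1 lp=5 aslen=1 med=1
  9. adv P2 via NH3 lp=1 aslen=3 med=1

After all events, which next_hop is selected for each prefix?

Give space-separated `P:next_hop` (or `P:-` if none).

Op 1: best P0=- P1=NH2 P2=-
Op 2: best P0=NH3 P1=NH2 P2=-
Op 3: best P0=NH3 P1=NH2 P2=-
Op 4: best P0=NH3 P1=NH2 P2=-
Op 5: best P0=NH3 P1=NH2 P2=NH3
Op 6: best P0=NH3 P1=NH2 P2=NH3
Op 7: best P0=NH3 P1=NH2 P2=NH0
Op 8: best P0=NH1 P1=NH2 P2=NH0
Op 9: best P0=NH1 P1=NH2 P2=NH0

Answer: P0:NH1 P1:NH2 P2:NH0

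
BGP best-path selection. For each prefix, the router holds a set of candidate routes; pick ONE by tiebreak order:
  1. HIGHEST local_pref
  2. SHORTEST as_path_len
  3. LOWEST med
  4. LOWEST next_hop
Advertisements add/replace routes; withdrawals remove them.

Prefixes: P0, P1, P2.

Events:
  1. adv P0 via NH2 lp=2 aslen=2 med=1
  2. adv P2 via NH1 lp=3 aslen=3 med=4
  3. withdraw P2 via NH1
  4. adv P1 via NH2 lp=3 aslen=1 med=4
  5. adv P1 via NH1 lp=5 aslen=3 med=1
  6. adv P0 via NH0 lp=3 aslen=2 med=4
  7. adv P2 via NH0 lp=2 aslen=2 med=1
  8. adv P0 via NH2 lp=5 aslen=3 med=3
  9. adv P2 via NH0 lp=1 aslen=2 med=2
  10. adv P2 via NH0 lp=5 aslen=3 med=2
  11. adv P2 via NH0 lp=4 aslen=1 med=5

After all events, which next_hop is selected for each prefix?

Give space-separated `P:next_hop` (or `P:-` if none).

Answer: P0:NH2 P1:NH1 P2:NH0

Derivation:
Op 1: best P0=NH2 P1=- P2=-
Op 2: best P0=NH2 P1=- P2=NH1
Op 3: best P0=NH2 P1=- P2=-
Op 4: best P0=NH2 P1=NH2 P2=-
Op 5: best P0=NH2 P1=NH1 P2=-
Op 6: best P0=NH0 P1=NH1 P2=-
Op 7: best P0=NH0 P1=NH1 P2=NH0
Op 8: best P0=NH2 P1=NH1 P2=NH0
Op 9: best P0=NH2 P1=NH1 P2=NH0
Op 10: best P0=NH2 P1=NH1 P2=NH0
Op 11: best P0=NH2 P1=NH1 P2=NH0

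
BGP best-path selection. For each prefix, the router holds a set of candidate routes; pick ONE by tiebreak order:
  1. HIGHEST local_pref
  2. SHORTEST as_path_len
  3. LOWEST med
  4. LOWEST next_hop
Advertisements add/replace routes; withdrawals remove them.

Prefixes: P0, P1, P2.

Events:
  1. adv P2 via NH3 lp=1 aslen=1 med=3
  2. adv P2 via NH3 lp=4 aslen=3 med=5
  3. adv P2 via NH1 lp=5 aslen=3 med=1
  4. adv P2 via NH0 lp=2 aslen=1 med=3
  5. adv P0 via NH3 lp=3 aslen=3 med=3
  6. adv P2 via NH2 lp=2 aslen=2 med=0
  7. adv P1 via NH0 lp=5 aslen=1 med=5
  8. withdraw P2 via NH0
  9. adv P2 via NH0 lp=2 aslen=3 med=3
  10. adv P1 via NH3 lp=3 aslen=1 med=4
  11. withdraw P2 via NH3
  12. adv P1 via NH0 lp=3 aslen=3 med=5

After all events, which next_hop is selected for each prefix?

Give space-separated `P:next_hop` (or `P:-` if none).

Answer: P0:NH3 P1:NH3 P2:NH1

Derivation:
Op 1: best P0=- P1=- P2=NH3
Op 2: best P0=- P1=- P2=NH3
Op 3: best P0=- P1=- P2=NH1
Op 4: best P0=- P1=- P2=NH1
Op 5: best P0=NH3 P1=- P2=NH1
Op 6: best P0=NH3 P1=- P2=NH1
Op 7: best P0=NH3 P1=NH0 P2=NH1
Op 8: best P0=NH3 P1=NH0 P2=NH1
Op 9: best P0=NH3 P1=NH0 P2=NH1
Op 10: best P0=NH3 P1=NH0 P2=NH1
Op 11: best P0=NH3 P1=NH0 P2=NH1
Op 12: best P0=NH3 P1=NH3 P2=NH1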